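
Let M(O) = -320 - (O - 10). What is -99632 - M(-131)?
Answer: -99453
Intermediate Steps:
M(O) = -310 - O (M(O) = -320 - (-10 + O) = -320 + (10 - O) = -310 - O)
-99632 - M(-131) = -99632 - (-310 - 1*(-131)) = -99632 - (-310 + 131) = -99632 - 1*(-179) = -99632 + 179 = -99453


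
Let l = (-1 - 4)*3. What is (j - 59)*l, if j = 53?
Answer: 90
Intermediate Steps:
l = -15 (l = -5*3 = -15)
(j - 59)*l = (53 - 59)*(-15) = -6*(-15) = 90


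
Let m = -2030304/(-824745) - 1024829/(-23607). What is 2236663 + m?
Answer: 14516058086809226/6489918405 ≈ 2.2367e+6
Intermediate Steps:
m = 297717326711/6489918405 (m = -2030304*(-1/824745) - 1024829*(-1/23607) = 676768/274915 + 1024829/23607 = 297717326711/6489918405 ≈ 45.874)
2236663 + m = 2236663 + 297717326711/6489918405 = 14516058086809226/6489918405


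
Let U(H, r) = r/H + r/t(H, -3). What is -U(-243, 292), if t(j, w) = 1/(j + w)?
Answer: 17455468/243 ≈ 71833.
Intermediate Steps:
U(H, r) = r/H + r*(-3 + H) (U(H, r) = r/H + r/(1/(H - 3)) = r/H + r/(1/(-3 + H)) = r/H + r*(-3 + H))
-U(-243, 292) = -292*(1 - 243*(-3 - 243))/(-243) = -292*(-1)*(1 - 243*(-246))/243 = -292*(-1)*(1 + 59778)/243 = -292*(-1)*59779/243 = -1*(-17455468/243) = 17455468/243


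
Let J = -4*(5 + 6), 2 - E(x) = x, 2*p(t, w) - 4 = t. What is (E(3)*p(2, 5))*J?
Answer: 132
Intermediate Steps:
p(t, w) = 2 + t/2
E(x) = 2 - x
J = -44 (J = -4*11 = -44)
(E(3)*p(2, 5))*J = ((2 - 1*3)*(2 + (½)*2))*(-44) = ((2 - 3)*(2 + 1))*(-44) = -1*3*(-44) = -3*(-44) = 132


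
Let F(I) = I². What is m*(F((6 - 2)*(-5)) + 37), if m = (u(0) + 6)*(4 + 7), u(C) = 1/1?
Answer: 33649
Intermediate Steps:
u(C) = 1
m = 77 (m = (1 + 6)*(4 + 7) = 7*11 = 77)
m*(F((6 - 2)*(-5)) + 37) = 77*(((6 - 2)*(-5))² + 37) = 77*((4*(-5))² + 37) = 77*((-20)² + 37) = 77*(400 + 37) = 77*437 = 33649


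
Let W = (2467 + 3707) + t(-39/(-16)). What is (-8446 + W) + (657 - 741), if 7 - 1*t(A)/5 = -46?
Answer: -2091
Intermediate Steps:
t(A) = 265 (t(A) = 35 - 5*(-46) = 35 + 230 = 265)
W = 6439 (W = (2467 + 3707) + 265 = 6174 + 265 = 6439)
(-8446 + W) + (657 - 741) = (-8446 + 6439) + (657 - 741) = -2007 - 84 = -2091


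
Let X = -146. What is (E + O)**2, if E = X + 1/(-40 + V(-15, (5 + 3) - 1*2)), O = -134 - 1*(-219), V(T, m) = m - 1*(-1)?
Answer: 4056196/1089 ≈ 3724.7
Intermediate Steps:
V(T, m) = 1 + m (V(T, m) = m + 1 = 1 + m)
O = 85 (O = -134 + 219 = 85)
E = -4819/33 (E = -146 + 1/(-40 + (1 + ((5 + 3) - 1*2))) = -146 + 1/(-40 + (1 + (8 - 2))) = -146 + 1/(-40 + (1 + 6)) = -146 + 1/(-40 + 7) = -146 + 1/(-33) = -146 - 1/33 = -4819/33 ≈ -146.03)
(E + O)**2 = (-4819/33 + 85)**2 = (-2014/33)**2 = 4056196/1089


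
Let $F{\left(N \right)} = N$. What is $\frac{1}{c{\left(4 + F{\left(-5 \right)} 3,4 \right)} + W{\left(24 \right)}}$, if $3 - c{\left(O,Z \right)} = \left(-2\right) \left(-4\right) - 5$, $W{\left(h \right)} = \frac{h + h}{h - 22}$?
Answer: $\frac{1}{24} \approx 0.041667$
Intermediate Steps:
$W{\left(h \right)} = \frac{2 h}{-22 + h}$
$c{\left(O,Z \right)} = 0$ ($c{\left(O,Z \right)} = 3 - \left(\left(-2\right) \left(-4\right) - 5\right) = 3 - \left(8 - 5\right) = 3 - 3 = 0$)
$\frac{1}{c{\left(4 + F{\left(-5 \right)} 3,4 \right)} + W{\left(24 \right)}} = \frac{1}{0 + 2 \cdot 24 \frac{1}{-22 + 24}} = \frac{1}{0 + 2 \cdot 24 \cdot \frac{1}{2}} = \frac{1}{0 + 24} = \frac{1}{24}$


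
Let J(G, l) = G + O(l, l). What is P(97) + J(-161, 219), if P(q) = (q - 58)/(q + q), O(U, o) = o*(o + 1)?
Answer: 9315725/194 ≈ 48019.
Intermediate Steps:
O(U, o) = o*(1 + o)
J(G, l) = G + l*(1 + l)
P(q) = (-58 + q)/(2*q) (P(q) = (-58 + q)/((2*q)) = (-58 + q)*(1/(2*q)) = (-58 + q)/(2*q))
P(97) + J(-161, 219) = (1/2)*(-58 + 97)/97 + (-161 + 219*(1 + 219)) = (1/2)*(1/97)*39 + (-161 + 219*220) = 39/194 + (-161 + 48180) = 39/194 + 48019 = 9315725/194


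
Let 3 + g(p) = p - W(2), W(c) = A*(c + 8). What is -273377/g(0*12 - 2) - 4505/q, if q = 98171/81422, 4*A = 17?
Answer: 18828806484/9326245 ≈ 2018.9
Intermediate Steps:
A = 17/4 (A = (¼)*17 = 17/4 ≈ 4.2500)
W(c) = 34 + 17*c/4 (W(c) = 17*(c + 8)/4 = 17*(8 + c)/4 = 34 + 17*c/4)
q = 98171/81422 (q = 98171*(1/81422) = 98171/81422 ≈ 1.2057)
g(p) = -91/2 + p (g(p) = -3 + (p - (34 + (17/4)*2)) = -3 + (p - (34 + 17/2)) = -3 + (p - 1*85/2) = -3 + (p - 85/2) = -3 + (-85/2 + p) = -91/2 + p)
-273377/g(0*12 - 2) - 4505/q = -273377/(-91/2 + (0*12 - 2)) - 4505/98171/81422 = -273377/(-91/2 + (0 - 2)) - 4505*81422/98171 = -273377/(-91/2 - 2) - 366806110/98171 = -273377/(-95/2) - 366806110/98171 = -273377*(-2/95) - 366806110/98171 = 546754/95 - 366806110/98171 = 18828806484/9326245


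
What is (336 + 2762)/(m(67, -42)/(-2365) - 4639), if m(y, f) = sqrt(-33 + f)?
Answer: -1607674309219/2407359948506 + 732677*I*sqrt(3)/2407359948506 ≈ -0.66782 + 5.2715e-7*I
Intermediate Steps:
(336 + 2762)/(m(67, -42)/(-2365) - 4639) = (336 + 2762)/(sqrt(-33 - 42)/(-2365) - 4639) = 3098/(sqrt(-75)*(-1/2365) - 4639) = 3098/((5*I*sqrt(3))*(-1/2365) - 4639) = 3098/(-I*sqrt(3)/473 - 4639) = 3098/(-4639 - I*sqrt(3)/473)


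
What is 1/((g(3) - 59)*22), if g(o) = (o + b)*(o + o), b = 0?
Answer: -1/902 ≈ -0.0011086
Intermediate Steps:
g(o) = 2*o² (g(o) = (o + 0)*(o + o) = o*(2*o) = 2*o²)
1/((g(3) - 59)*22) = 1/((2*3² - 59)*22) = 1/((2*9 - 59)*22) = 1/((18 - 59)*22) = 1/(-41*22) = 1/(-902) = -1/902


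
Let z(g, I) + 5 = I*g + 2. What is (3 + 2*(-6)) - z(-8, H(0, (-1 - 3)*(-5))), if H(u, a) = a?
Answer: 154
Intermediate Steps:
z(g, I) = -3 + I*g (z(g, I) = -5 + (I*g + 2) = -5 + (2 + I*g) = -3 + I*g)
(3 + 2*(-6)) - z(-8, H(0, (-1 - 3)*(-5))) = (3 + 2*(-6)) - (-3 + ((-1 - 3)*(-5))*(-8)) = (3 - 12) - (-3 - 4*(-5)*(-8)) = -9 - (-3 + 20*(-8)) = -9 - (-3 - 160) = -9 - 1*(-163) = -9 + 163 = 154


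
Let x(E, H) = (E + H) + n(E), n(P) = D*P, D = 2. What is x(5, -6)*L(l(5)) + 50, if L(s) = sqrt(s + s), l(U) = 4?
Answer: 50 + 18*sqrt(2) ≈ 75.456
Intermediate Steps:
n(P) = 2*P
L(s) = sqrt(2)*sqrt(s) (L(s) = sqrt(2*s) = sqrt(2)*sqrt(s))
x(E, H) = H + 3*E (x(E, H) = (E + H) + 2*E = H + 3*E)
x(5, -6)*L(l(5)) + 50 = (-6 + 3*5)*(sqrt(2)*sqrt(4)) + 50 = (-6 + 15)*(sqrt(2)*2) + 50 = 9*(2*sqrt(2)) + 50 = 18*sqrt(2) + 50 = 50 + 18*sqrt(2)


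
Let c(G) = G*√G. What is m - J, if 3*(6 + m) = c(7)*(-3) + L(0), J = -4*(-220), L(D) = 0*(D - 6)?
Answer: -886 - 7*√7 ≈ -904.52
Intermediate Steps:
L(D) = 0 (L(D) = 0*(-6 + D) = 0)
c(G) = G^(3/2)
J = 880
m = -6 - 7*√7 (m = -6 + (7^(3/2)*(-3) + 0)/3 = -6 + ((7*√7)*(-3) + 0)/3 = -6 + (-21*√7 + 0)/3 = -6 + (-21*√7)/3 = -6 - 7*√7 ≈ -24.520)
m - J = (-6 - 7*√7) - 1*880 = (-6 - 7*√7) - 880 = -886 - 7*√7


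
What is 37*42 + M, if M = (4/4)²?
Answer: 1555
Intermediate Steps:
M = 1 (M = (4*(¼))² = 1² = 1)
37*42 + M = 37*42 + 1 = 1554 + 1 = 1555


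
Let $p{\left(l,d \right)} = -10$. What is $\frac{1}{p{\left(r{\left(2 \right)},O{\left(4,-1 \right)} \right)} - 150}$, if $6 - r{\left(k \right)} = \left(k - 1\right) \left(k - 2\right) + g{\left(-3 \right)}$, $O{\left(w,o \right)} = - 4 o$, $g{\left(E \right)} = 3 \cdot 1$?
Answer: $- \frac{1}{160} \approx -0.00625$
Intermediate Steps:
$g{\left(E \right)} = 3$
$r{\left(k \right)} = 3 - \left(-1 + k\right) \left(-2 + k\right)$ ($r{\left(k \right)} = 6 - \left(\left(k - 1\right) \left(k - 2\right) + 3\right) = 6 - \left(\left(-1 + k\right) \left(-2 + k\right) + 3\right) = 6 - \left(3 + \left(-1 + k\right) \left(-2 + k\right)\right) = 3 - \left(-1 + k\right) \left(-2 + k\right)$)
$\frac{1}{p{\left(r{\left(2 \right)},O{\left(4,-1 \right)} \right)} - 150} = \frac{1}{-10 - 150} = \frac{1}{-160} = - \frac{1}{160}$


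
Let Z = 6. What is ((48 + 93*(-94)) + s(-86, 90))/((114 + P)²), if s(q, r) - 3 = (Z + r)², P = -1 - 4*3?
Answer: 525/10201 ≈ 0.051466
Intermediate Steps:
P = -13 (P = -1 - 12 = -13)
s(q, r) = 3 + (6 + r)²
((48 + 93*(-94)) + s(-86, 90))/((114 + P)²) = ((48 + 93*(-94)) + (3 + (6 + 90)²))/((114 - 13)²) = ((48 - 8742) + (3 + 96²))/(101²) = (-8694 + (3 + 9216))/10201 = (-8694 + 9219)*(1/10201) = 525*(1/10201) = 525/10201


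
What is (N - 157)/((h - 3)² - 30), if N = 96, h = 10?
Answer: -61/19 ≈ -3.2105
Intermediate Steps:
(N - 157)/((h - 3)² - 30) = (96 - 157)/((10 - 3)² - 30) = -61/(7² - 30) = -61/(49 - 30) = -61/19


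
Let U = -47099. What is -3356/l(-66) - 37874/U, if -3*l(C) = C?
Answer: -78615508/518089 ≈ -151.74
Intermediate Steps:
l(C) = -C/3
-3356/l(-66) - 37874/U = -3356/((-1/3*(-66))) - 37874/(-47099) = -3356/22 - 37874*(-1/47099) = -3356*1/22 + 37874/47099 = -1678/11 + 37874/47099 = -78615508/518089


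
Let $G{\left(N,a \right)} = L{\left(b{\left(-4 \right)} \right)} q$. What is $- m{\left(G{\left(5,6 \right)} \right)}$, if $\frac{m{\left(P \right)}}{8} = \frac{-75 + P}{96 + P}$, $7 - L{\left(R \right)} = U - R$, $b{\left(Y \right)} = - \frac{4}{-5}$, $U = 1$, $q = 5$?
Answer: $\frac{164}{65} \approx 2.5231$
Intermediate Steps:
$b{\left(Y \right)} = \frac{4}{5}$ ($b{\left(Y \right)} = \left(-4\right) \left(- \frac{1}{5}\right) = \frac{4}{5}$)
$L{\left(R \right)} = 6 + R$ ($L{\left(R \right)} = 7 - \left(1 - R\right) = 7 + \left(-1 + R\right) = 6 + R$)
$G{\left(N,a \right)} = 34$ ($G{\left(N,a \right)} = \left(6 + \frac{4}{5}\right) 5 = \frac{34}{5} \cdot 5 = 34$)
$m{\left(P \right)} = \frac{8 \left(-75 + P\right)}{96 + P}$ ($m{\left(P \right)} = 8 \frac{-75 + P}{96 + P} = \frac{8 \left(-75 + P\right)}{96 + P}$)
$- m{\left(G{\left(5,6 \right)} \right)} = - \frac{8 \left(-75 + 34\right)}{96 + 34} = - \frac{8 \left(-41\right)}{130} = \left(-1\right) \left(- \frac{164}{65}\right) = \frac{164}{65}$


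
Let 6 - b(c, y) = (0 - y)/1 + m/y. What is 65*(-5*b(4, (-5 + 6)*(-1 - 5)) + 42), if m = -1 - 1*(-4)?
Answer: 5135/2 ≈ 2567.5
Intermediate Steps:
m = 3 (m = -1 + 4 = 3)
b(c, y) = 6 + y - 3/y (b(c, y) = 6 - ((0 - y)/1 + 3/y) = 6 - (-y*1 + 3/y) = 6 - (-y + 3/y) = 6 + (y - 3/y) = 6 + y - 3/y)
65*(-5*b(4, (-5 + 6)*(-1 - 5)) + 42) = 65*(-5*(6 + (-5 + 6)*(-1 - 5) - 3*1/((-1 - 5)*(-5 + 6))) + 42) = 65*(-5*(6 + 1*(-6) - 3/(1*(-6))) + 42) = 65*(-5*(6 - 6 - 3/(-6)) + 42) = 65*(-5*(6 - 6 - 3*(-1/6)) + 42) = 65*(-5*(6 - 6 + 1/2) + 42) = 65*(-5*1/2 + 42) = 65*(-5/2 + 42) = 65*(79/2) = 5135/2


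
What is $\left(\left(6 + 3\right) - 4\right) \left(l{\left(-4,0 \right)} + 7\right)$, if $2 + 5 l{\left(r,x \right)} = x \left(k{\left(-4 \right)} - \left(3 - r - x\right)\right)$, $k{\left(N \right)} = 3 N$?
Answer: $33$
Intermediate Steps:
$l{\left(r,x \right)} = - \frac{2}{5} + \frac{x \left(-15 + r + x\right)}{5}$ ($l{\left(r,x \right)} = - \frac{2}{5} + \frac{x \left(3 \left(-4\right) - \left(3 - r - x\right)\right)}{5} = - \frac{2}{5} + \frac{x \left(-12 + \left(-3 + r + x\right)\right)}{5} = - \frac{2}{5} + \frac{x \left(-15 + r + x\right)}{5}$)
$\left(\left(6 + 3\right) - 4\right) \left(l{\left(-4,0 \right)} + 7\right) = \left(\left(6 + 3\right) - 4\right) \left(\left(- \frac{2}{5} - 0 + \frac{0^{2}}{5} + \frac{1}{5} \left(-4\right) 0\right) + 7\right) = \left(9 - 4\right) \left(\left(- \frac{2}{5} + 0 + \frac{1}{5} \cdot 0 + 0\right) + 7\right) = 5 \left(\left(- \frac{2}{5} + 0 + 0 + 0\right) + 7\right) = 5 \left(- \frac{2}{5} + 7\right) = 5 \cdot \frac{33}{5} = 33$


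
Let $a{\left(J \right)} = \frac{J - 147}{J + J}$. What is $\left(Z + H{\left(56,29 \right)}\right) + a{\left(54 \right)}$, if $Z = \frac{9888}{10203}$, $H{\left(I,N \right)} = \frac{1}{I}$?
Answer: $\frac{215759}{1714104} \approx 0.12587$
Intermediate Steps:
$Z = \frac{3296}{3401}$ ($Z = 9888 \cdot \frac{1}{10203} = \frac{3296}{3401} \approx 0.96913$)
$a{\left(J \right)} = \frac{-147 + J}{2 J}$
$\left(Z + H{\left(56,29 \right)}\right) + a{\left(54 \right)} = \left(\frac{3296}{3401} + \frac{1}{56}\right) + \frac{-147 + 54}{2 \cdot 54} = \left(\frac{3296}{3401} + \frac{1}{56}\right) + \frac{1}{2} \cdot \frac{1}{54} \left(-93\right) = \frac{187977}{190456} - \frac{31}{36} = \frac{215759}{1714104}$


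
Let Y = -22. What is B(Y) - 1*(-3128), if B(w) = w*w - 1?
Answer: 3611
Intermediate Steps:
B(w) = -1 + w² (B(w) = w² - 1 = -1 + w²)
B(Y) - 1*(-3128) = (-1 + (-22)²) - 1*(-3128) = (-1 + 484) + 3128 = 483 + 3128 = 3611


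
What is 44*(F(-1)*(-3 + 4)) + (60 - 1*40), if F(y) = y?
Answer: -24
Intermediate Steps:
44*(F(-1)*(-3 + 4)) + (60 - 1*40) = 44*(-(-3 + 4)) + (60 - 1*40) = 44*(-1*1) + (60 - 40) = 44*(-1) + 20 = -44 + 20 = -24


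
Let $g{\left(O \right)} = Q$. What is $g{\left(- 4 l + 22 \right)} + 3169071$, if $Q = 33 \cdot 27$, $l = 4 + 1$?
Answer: $3169962$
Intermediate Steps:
$l = 5$
$Q = 891$
$g{\left(O \right)} = 891$
$g{\left(- 4 l + 22 \right)} + 3169071 = 891 + 3169071 = 3169962$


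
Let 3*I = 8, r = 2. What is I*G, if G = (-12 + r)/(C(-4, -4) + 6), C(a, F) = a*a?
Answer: -40/33 ≈ -1.2121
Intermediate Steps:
C(a, F) = a**2
I = 8/3 (I = (1/3)*8 = 8/3 ≈ 2.6667)
G = -5/11 (G = (-12 + 2)/((-4)**2 + 6) = -10/(16 + 6) = -10/22 = -10*1/22 = -5/11 ≈ -0.45455)
I*G = (8/3)*(-5/11) = -40/33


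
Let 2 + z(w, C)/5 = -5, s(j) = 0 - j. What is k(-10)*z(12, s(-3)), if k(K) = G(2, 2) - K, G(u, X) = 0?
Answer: -350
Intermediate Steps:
s(j) = -j
z(w, C) = -35 (z(w, C) = -10 + 5*(-5) = -10 - 25 = -35)
k(K) = -K (k(K) = 0 - K = -K)
k(-10)*z(12, s(-3)) = -1*(-10)*(-35) = 10*(-35) = -350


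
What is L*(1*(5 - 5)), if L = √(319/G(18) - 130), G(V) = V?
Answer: 0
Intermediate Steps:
L = I*√4042/6 (L = √(319/18 - 130) = √(-2021/18) = I*√4042/6 ≈ 10.596*I)
L*(1*(5 - 5)) = (I*√4042/6)*(1*(5 - 5)) = (I*√4042/6)*(1*0) = (I*√4042/6)*0 = 0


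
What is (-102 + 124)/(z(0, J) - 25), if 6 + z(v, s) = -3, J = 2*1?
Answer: -11/17 ≈ -0.64706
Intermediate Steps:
J = 2
z(v, s) = -9 (z(v, s) = -6 - 3 = -9)
(-102 + 124)/(z(0, J) - 25) = (-102 + 124)/(-9 - 25) = 22/(-34) = -1/34*22 = -11/17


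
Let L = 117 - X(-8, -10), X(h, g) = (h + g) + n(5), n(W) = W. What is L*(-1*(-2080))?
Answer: 270400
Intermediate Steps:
X(h, g) = 5 + g + h (X(h, g) = (h + g) + 5 = (g + h) + 5 = 5 + g + h)
L = 130 (L = 117 - (5 - 10 - 8) = 117 - 1*(-13) = 117 + 13 = 130)
L*(-1*(-2080)) = 130*(-1*(-2080)) = 130*2080 = 270400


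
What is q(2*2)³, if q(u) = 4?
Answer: 64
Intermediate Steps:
q(2*2)³ = 4³ = 64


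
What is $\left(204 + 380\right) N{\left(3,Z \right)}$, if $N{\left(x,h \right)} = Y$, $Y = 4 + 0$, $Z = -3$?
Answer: $2336$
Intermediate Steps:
$Y = 4$
$N{\left(x,h \right)} = 4$
$\left(204 + 380\right) N{\left(3,Z \right)} = \left(204 + 380\right) 4 = 584 \cdot 4 = 2336$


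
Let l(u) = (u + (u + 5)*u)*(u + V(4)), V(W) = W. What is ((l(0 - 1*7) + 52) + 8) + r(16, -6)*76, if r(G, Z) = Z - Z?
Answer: 39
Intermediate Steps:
r(G, Z) = 0
l(u) = (4 + u)*(u + u*(5 + u)) (l(u) = (u + (u + 5)*u)*(u + 4) = (u + (5 + u)*u)*(4 + u) = (u + u*(5 + u))*(4 + u) = (4 + u)*(u + u*(5 + u)))
((l(0 - 1*7) + 52) + 8) + r(16, -6)*76 = (((0 - 1*7)*(24 + (0 - 1*7)² + 10*(0 - 1*7)) + 52) + 8) + 0*76 = (((0 - 7)*(24 + (0 - 7)² + 10*(0 - 7)) + 52) + 8) + 0 = ((-7*(24 + (-7)² + 10*(-7)) + 52) + 8) + 0 = ((-7*(24 + 49 - 70) + 52) + 8) + 0 = ((-7*3 + 52) + 8) + 0 = ((-21 + 52) + 8) + 0 = (31 + 8) + 0 = 39 + 0 = 39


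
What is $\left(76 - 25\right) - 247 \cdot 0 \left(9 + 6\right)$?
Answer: $51$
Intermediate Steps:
$\left(76 - 25\right) - 247 \cdot 0 \left(9 + 6\right) = 51 - 247 \cdot 0 \cdot 15 = 51 - 0 = 51 + 0 = 51$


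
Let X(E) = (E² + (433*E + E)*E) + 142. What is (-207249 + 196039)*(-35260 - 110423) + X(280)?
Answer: 1667210572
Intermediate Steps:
X(E) = 142 + 435*E² (X(E) = (E² + (434*E)*E) + 142 = (E² + 434*E²) + 142 = 435*E² + 142 = 142 + 435*E²)
(-207249 + 196039)*(-35260 - 110423) + X(280) = (-207249 + 196039)*(-35260 - 110423) + (142 + 435*280²) = -11210*(-145683) + (142 + 435*78400) = 1633106430 + (142 + 34104000) = 1633106430 + 34104142 = 1667210572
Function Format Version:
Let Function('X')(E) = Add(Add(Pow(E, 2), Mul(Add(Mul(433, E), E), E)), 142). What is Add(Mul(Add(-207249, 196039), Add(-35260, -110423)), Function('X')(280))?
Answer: 1667210572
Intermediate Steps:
Function('X')(E) = Add(142, Mul(435, Pow(E, 2))) (Function('X')(E) = Add(Add(Pow(E, 2), Mul(Mul(434, E), E)), 142) = Add(Add(Pow(E, 2), Mul(434, Pow(E, 2))), 142) = Add(Mul(435, Pow(E, 2)), 142) = Add(142, Mul(435, Pow(E, 2))))
Add(Mul(Add(-207249, 196039), Add(-35260, -110423)), Function('X')(280)) = Add(Mul(Add(-207249, 196039), Add(-35260, -110423)), Add(142, Mul(435, Pow(280, 2)))) = Add(Mul(-11210, -145683), Add(142, Mul(435, 78400))) = Add(1633106430, Add(142, 34104000)) = Add(1633106430, 34104142) = 1667210572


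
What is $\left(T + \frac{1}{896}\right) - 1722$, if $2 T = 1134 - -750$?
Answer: $- \frac{698879}{896} \approx -780.0$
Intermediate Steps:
$T = 942$ ($T = \frac{1134 - -750}{2} = \frac{1134 + 750}{2} = \frac{1}{2} \cdot 1884 = 942$)
$\left(T + \frac{1}{896}\right) - 1722 = \left(942 + \frac{1}{896}\right) - 1722 = \frac{844033}{896} - 1722 = - \frac{698879}{896}$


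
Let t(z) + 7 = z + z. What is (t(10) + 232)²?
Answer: 60025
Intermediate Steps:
t(z) = -7 + 2*z (t(z) = -7 + (z + z) = -7 + 2*z)
(t(10) + 232)² = ((-7 + 2*10) + 232)² = ((-7 + 20) + 232)² = (13 + 232)² = 245² = 60025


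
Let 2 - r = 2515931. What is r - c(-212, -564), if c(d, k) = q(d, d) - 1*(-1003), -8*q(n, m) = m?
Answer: -5033917/2 ≈ -2.5170e+6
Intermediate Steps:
r = -2515929 (r = 2 - 1*2515931 = 2 - 2515931 = -2515929)
q(n, m) = -m/8
c(d, k) = 1003 - d/8 (c(d, k) = -d/8 - 1*(-1003) = -d/8 + 1003 = 1003 - d/8)
r - c(-212, -564) = -2515929 - (1003 - ⅛*(-212)) = -2515929 - (1003 + 53/2) = -2515929 - 1*2059/2 = -2515929 - 2059/2 = -5033917/2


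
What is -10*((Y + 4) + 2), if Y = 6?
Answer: -120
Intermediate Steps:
-10*((Y + 4) + 2) = -10*((6 + 4) + 2) = -10*(10 + 2) = -10*12 = -120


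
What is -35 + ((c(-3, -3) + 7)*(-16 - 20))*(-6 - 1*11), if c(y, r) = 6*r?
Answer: -6767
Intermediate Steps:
-35 + ((c(-3, -3) + 7)*(-16 - 20))*(-6 - 1*11) = -35 + ((6*(-3) + 7)*(-16 - 20))*(-6 - 1*11) = -35 + ((-18 + 7)*(-36))*(-6 - 11) = -35 - 11*(-36)*(-17) = -35 + 396*(-17) = -35 - 6732 = -6767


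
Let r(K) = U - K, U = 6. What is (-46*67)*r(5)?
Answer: -3082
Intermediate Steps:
r(K) = 6 - K
(-46*67)*r(5) = (-46*67)*(6 - 1*5) = -3082*(6 - 5) = -3082*1 = -3082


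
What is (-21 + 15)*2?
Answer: -12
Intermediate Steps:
(-21 + 15)*2 = -6*2 = -12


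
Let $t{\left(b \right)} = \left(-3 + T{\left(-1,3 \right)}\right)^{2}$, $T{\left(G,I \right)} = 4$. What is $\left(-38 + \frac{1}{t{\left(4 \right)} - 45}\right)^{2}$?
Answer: $\frac{2798929}{1936} \approx 1445.7$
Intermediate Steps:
$t{\left(b \right)} = 1$ ($t{\left(b \right)} = \left(-3 + 4\right)^{2} = 1^{2} = 1$)
$\left(-38 + \frac{1}{t{\left(4 \right)} - 45}\right)^{2} = \left(-38 + \frac{1}{1 - 45}\right)^{2} = \left(-38 + \frac{1}{-44}\right)^{2} = \left(-38 - \frac{1}{44}\right)^{2} = \left(- \frac{1673}{44}\right)^{2} = \frac{2798929}{1936}$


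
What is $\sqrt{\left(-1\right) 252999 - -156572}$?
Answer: $i \sqrt{96427} \approx 310.53 i$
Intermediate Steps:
$\sqrt{\left(-1\right) 252999 - -156572} = \sqrt{-252999 + 156572} = \sqrt{-96427} = i \sqrt{96427}$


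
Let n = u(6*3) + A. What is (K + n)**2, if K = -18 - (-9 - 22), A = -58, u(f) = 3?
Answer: 1764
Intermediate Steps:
K = 13 (K = -18 - 1*(-31) = -18 + 31 = 13)
n = -55 (n = 3 - 58 = -55)
(K + n)**2 = (13 - 55)**2 = (-42)**2 = 1764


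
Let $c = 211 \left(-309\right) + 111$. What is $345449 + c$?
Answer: $280361$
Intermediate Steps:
$c = -65088$ ($c = -65199 + 111 = -65088$)
$345449 + c = 345449 - 65088 = 280361$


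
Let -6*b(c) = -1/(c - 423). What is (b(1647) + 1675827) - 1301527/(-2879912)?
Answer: 4430484270833407/2643759216 ≈ 1.6758e+6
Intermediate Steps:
b(c) = 1/(6*(-423 + c)) (b(c) = -(-1)/(6*(c - 423)) = -(-1)/(6*(-423 + c)) = 1/(6*(-423 + c)))
(b(1647) + 1675827) - 1301527/(-2879912) = (1/(6*(-423 + 1647)) + 1675827) - 1301527/(-2879912) = ((⅙)/1224 + 1675827) - 1301527*(-1/2879912) = ((⅙)*(1/1224) + 1675827) + 1301527/2879912 = (1/7344 + 1675827) + 1301527/2879912 = 12307273489/7344 + 1301527/2879912 = 4430484270833407/2643759216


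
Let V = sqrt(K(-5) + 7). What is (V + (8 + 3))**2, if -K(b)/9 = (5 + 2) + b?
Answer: (11 + I*sqrt(11))**2 ≈ 110.0 + 72.966*I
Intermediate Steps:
K(b) = -63 - 9*b (K(b) = -9*((5 + 2) + b) = -9*(7 + b) = -63 - 9*b)
V = I*sqrt(11) (V = sqrt((-63 - 9*(-5)) + 7) = sqrt((-63 + 45) + 7) = sqrt(-18 + 7) = sqrt(-11) = I*sqrt(11) ≈ 3.3166*I)
(V + (8 + 3))**2 = (I*sqrt(11) + (8 + 3))**2 = (I*sqrt(11) + 11)**2 = (11 + I*sqrt(11))**2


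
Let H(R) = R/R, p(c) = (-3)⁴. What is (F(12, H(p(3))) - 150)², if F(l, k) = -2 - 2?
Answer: 23716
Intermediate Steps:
p(c) = 81
H(R) = 1
F(l, k) = -4
(F(12, H(p(3))) - 150)² = (-4 - 150)² = (-154)² = 23716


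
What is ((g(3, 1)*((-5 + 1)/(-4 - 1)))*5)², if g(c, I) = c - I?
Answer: 64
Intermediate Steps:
((g(3, 1)*((-5 + 1)/(-4 - 1)))*5)² = (((3 - 1*1)*((-5 + 1)/(-4 - 1)))*5)² = (((3 - 1)*(-4/(-5)))*5)² = ((2*(-4*(-⅕)))*5)² = ((2*(⅘))*5)² = ((8/5)*5)² = 8² = 64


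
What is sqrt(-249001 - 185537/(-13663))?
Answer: I*sqrt(46480366366538)/13663 ≈ 498.99*I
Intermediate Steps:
sqrt(-249001 - 185537/(-13663)) = sqrt(-249001 - 185537*(-1/13663)) = sqrt(-249001 + 185537/13663) = sqrt(-3401915126/13663) = I*sqrt(46480366366538)/13663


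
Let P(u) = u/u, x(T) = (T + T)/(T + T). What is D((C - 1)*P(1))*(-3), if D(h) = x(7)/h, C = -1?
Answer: 3/2 ≈ 1.5000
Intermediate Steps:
x(T) = 1 (x(T) = (2*T)/((2*T)) = (2*T)*(1/(2*T)) = 1)
P(u) = 1
D(h) = 1/h
D((C - 1)*P(1))*(-3) = -3/((-1 - 1)*1) = -3/(-2*1) = -3/(-2) = -½*(-3) = 3/2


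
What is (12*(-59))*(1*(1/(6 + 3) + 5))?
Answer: -10856/3 ≈ -3618.7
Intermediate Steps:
(12*(-59))*(1*(1/(6 + 3) + 5)) = -708*(1/9 + 5) = -708*46/9 = -10856/3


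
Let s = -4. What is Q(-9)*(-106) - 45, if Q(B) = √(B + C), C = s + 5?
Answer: -45 - 212*I*√2 ≈ -45.0 - 299.81*I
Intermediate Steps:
C = 1 (C = -4 + 5 = 1)
Q(B) = √(1 + B) (Q(B) = √(B + 1) = √(1 + B))
Q(-9)*(-106) - 45 = √(1 - 9)*(-106) - 45 = √(-8)*(-106) - 45 = (2*I*√2)*(-106) - 45 = -212*I*√2 - 45 = -45 - 212*I*√2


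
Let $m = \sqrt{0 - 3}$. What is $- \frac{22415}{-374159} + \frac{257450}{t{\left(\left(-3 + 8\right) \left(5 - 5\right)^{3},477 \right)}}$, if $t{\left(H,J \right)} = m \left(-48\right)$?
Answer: $\frac{22415}{374159} + \frac{128725 i \sqrt{3}}{72} \approx 0.059908 + 3096.6 i$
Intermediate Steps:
$m = i \sqrt{3}$ ($m = \sqrt{-3} = i \sqrt{3} \approx 1.732 i$)
$t{\left(H,J \right)} = - 48 i \sqrt{3}$ ($t{\left(H,J \right)} = i \sqrt{3} \left(-48\right) = - 48 i \sqrt{3}$)
$- \frac{22415}{-374159} + \frac{257450}{t{\left(\left(-3 + 8\right) \left(5 - 5\right)^{3},477 \right)}} = - \frac{22415}{-374159} + \frac{257450}{\left(-48\right) i \sqrt{3}} = \left(-22415\right) \left(- \frac{1}{374159}\right) + 257450 \frac{i \sqrt{3}}{144} = \frac{22415}{374159} + \frac{128725 i \sqrt{3}}{72}$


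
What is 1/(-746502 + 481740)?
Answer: -1/264762 ≈ -3.7770e-6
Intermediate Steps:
1/(-746502 + 481740) = 1/(-264762) = -1/264762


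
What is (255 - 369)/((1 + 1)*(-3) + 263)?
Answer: -114/257 ≈ -0.44358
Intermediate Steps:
(255 - 369)/((1 + 1)*(-3) + 263) = -114/(2*(-3) + 263) = -114/(-6 + 263) = -114/257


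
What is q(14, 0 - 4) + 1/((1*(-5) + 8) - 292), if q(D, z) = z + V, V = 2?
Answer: -579/289 ≈ -2.0035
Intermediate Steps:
q(D, z) = 2 + z (q(D, z) = z + 2 = 2 + z)
q(14, 0 - 4) + 1/((1*(-5) + 8) - 292) = (2 + (0 - 4)) + 1/((1*(-5) + 8) - 292) = (2 - 4) + 1/((-5 + 8) - 292) = -2 + 1/(3 - 292) = -2 + 1/(-289) = -2 - 1/289 = -579/289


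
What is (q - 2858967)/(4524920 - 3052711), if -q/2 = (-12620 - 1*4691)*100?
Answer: 603233/1472209 ≈ 0.40975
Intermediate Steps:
q = 3462200 (q = -2*(-12620 - 1*4691)*100 = -2*(-12620 - 4691)*100 = -(-34622)*100 = -2*(-1731100) = 3462200)
(q - 2858967)/(4524920 - 3052711) = (3462200 - 2858967)/(4524920 - 3052711) = 603233/1472209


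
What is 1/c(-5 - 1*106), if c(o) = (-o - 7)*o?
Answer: -1/11544 ≈ -8.6625e-5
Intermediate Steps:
c(o) = o*(-7 - o) (c(o) = (-7 - o)*o = o*(-7 - o))
1/c(-5 - 1*106) = 1/(-(-5 - 1*106)*(7 + (-5 - 1*106))) = 1/(-(-5 - 106)*(7 + (-5 - 106))) = 1/(-1*(-111)*(7 - 111)) = 1/(-1*(-111)*(-104)) = 1/(-11544) = -1/11544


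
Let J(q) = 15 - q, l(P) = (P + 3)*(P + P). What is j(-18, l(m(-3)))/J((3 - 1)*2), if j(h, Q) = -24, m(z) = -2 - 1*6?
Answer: -24/11 ≈ -2.1818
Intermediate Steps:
m(z) = -8 (m(z) = -2 - 6 = -8)
l(P) = 2*P*(3 + P) (l(P) = (3 + P)*(2*P) = 2*P*(3 + P))
j(-18, l(m(-3)))/J((3 - 1)*2) = -24/(15 - (3 - 1)*2) = -24/(15 - 2*2) = -24/(15 - 1*4) = -24/(15 - 4) = -24/11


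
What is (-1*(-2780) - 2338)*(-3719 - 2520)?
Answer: -2757638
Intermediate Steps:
(-1*(-2780) - 2338)*(-3719 - 2520) = (2780 - 2338)*(-6239) = 442*(-6239) = -2757638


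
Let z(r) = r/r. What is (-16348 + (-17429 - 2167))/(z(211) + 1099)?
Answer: -8986/275 ≈ -32.676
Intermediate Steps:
z(r) = 1
(-16348 + (-17429 - 2167))/(z(211) + 1099) = (-16348 + (-17429 - 2167))/(1 + 1099) = (-16348 - 19596)/1100 = -35944*1/1100 = -8986/275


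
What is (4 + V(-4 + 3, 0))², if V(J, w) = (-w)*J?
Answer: 16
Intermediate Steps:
V(J, w) = -J*w
(4 + V(-4 + 3, 0))² = (4 - 1*(-4 + 3)*0)² = (4 - 1*(-1)*0)² = (4 + 0)² = 4² = 16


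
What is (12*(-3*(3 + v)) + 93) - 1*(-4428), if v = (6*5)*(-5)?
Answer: 9813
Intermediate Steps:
v = -150 (v = 30*(-5) = -150)
(12*(-3*(3 + v)) + 93) - 1*(-4428) = (12*(-3*(3 - 150)) + 93) - 1*(-4428) = (12*(-3*(-147)) + 93) + 4428 = (12*441 + 93) + 4428 = (5292 + 93) + 4428 = 5385 + 4428 = 9813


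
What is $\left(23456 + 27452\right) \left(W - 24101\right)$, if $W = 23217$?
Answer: $-45002672$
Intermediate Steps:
$\left(23456 + 27452\right) \left(W - 24101\right) = \left(23456 + 27452\right) \left(23217 - 24101\right) = 50908 \left(-884\right) = -45002672$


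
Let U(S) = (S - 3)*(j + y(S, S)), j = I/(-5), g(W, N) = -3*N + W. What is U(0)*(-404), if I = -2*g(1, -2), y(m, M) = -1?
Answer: 10908/5 ≈ 2181.6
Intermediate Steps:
g(W, N) = W - 3*N
I = -14 (I = -2*(1 - 3*(-2)) = -2*(1 + 6) = -2*7 = -14)
j = 14/5 (j = -14/(-5) = -14*(-⅕) = 14/5 ≈ 2.8000)
U(S) = -27/5 + 9*S/5 (U(S) = (S - 3)*(14/5 - 1) = (-3 + S)*(9/5) = -27/5 + 9*S/5)
U(0)*(-404) = (-27/5 + (9/5)*0)*(-404) = (-27/5 + 0)*(-404) = -27/5*(-404) = 10908/5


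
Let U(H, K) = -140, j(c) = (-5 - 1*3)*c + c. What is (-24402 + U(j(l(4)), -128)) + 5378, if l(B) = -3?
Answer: -19164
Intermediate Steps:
j(c) = -7*c (j(c) = (-5 - 3)*c + c = -8*c + c = -7*c)
(-24402 + U(j(l(4)), -128)) + 5378 = (-24402 - 140) + 5378 = -24542 + 5378 = -19164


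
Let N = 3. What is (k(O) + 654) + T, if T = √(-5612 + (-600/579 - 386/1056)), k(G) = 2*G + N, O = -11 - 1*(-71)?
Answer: 777 + I*√3643246949793/25476 ≈ 777.0 + 74.923*I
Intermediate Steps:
O = 60 (O = -11 + 71 = 60)
k(G) = 3 + 2*G (k(G) = 2*G + 3 = 3 + 2*G)
T = I*√3643246949793/25476 (T = √(-5612 + (-600*1/579 - 386*1/1056)) = √(-5612 + (-200/193 - 193/528)) = √(-5612 - 142849/101904) = √(-572028097/101904) = I*√3643246949793/25476 ≈ 74.923*I)
(k(O) + 654) + T = ((3 + 2*60) + 654) + I*√3643246949793/25476 = ((3 + 120) + 654) + I*√3643246949793/25476 = (123 + 654) + I*√3643246949793/25476 = 777 + I*√3643246949793/25476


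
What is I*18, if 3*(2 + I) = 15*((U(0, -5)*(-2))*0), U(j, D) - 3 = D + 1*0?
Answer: -36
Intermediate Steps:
U(j, D) = 3 + D (U(j, D) = 3 + (D + 1*0) = 3 + (D + 0) = 3 + D)
I = -2 (I = -2 + (15*(((3 - 5)*(-2))*0))/3 = -2 + (15*(-2*(-2)*0))/3 = -2 + (15*(4*0))/3 = -2 + (15*0)/3 = -2 + (⅓)*0 = -2 + 0 = -2)
I*18 = -2*18 = -36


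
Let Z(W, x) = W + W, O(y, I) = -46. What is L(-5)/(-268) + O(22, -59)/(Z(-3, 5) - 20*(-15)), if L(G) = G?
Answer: -5429/39396 ≈ -0.13781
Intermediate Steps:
Z(W, x) = 2*W
L(-5)/(-268) + O(22, -59)/(Z(-3, 5) - 20*(-15)) = -5/(-268) - 46/(2*(-3) - 20*(-15)) = -5*(-1/268) - 46/(-6 + 300) = 5/268 - 46/294 = 5/268 - 46*1/294 = 5/268 - 23/147 = -5429/39396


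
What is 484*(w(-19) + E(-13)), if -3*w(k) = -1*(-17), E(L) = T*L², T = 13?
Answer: 3181816/3 ≈ 1.0606e+6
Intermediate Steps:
E(L) = 13*L²
w(k) = -17/3 (w(k) = -(-1)*(-17)/3 = -⅓*17 = -17/3)
484*(w(-19) + E(-13)) = 484*(-17/3 + 13*(-13)²) = 484*(-17/3 + 13*169) = 484*(-17/3 + 2197) = 484*(6574/3) = 3181816/3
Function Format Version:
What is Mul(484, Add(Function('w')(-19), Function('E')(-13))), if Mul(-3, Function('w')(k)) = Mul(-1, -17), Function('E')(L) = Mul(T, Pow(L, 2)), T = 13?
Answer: Rational(3181816, 3) ≈ 1.0606e+6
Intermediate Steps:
Function('E')(L) = Mul(13, Pow(L, 2))
Function('w')(k) = Rational(-17, 3) (Function('w')(k) = Mul(Rational(-1, 3), Mul(-1, -17)) = Mul(Rational(-1, 3), 17) = Rational(-17, 3))
Mul(484, Add(Function('w')(-19), Function('E')(-13))) = Mul(484, Add(Rational(-17, 3), Mul(13, Pow(-13, 2)))) = Mul(484, Add(Rational(-17, 3), Mul(13, 169))) = Mul(484, Add(Rational(-17, 3), 2197)) = Mul(484, Rational(6574, 3)) = Rational(3181816, 3)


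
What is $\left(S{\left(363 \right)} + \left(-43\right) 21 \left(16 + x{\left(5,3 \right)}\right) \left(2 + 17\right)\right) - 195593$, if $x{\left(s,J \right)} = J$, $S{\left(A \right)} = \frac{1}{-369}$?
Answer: $- \frac{192461545}{369} \approx -5.2158 \cdot 10^{5}$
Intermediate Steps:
$S{\left(A \right)} = - \frac{1}{369}$
$\left(S{\left(363 \right)} + \left(-43\right) 21 \left(16 + x{\left(5,3 \right)}\right) \left(2 + 17\right)\right) - 195593 = \left(- \frac{1}{369} + \left(-43\right) 21 \left(16 + 3\right) \left(2 + 17\right)\right) - 195593 = \left(- \frac{1}{369} - 903 \cdot 19 \cdot 19\right) - 195593 = \left(- \frac{1}{369} - 325983\right) - 195593 = - \frac{120287728}{369} - 195593 = - \frac{192461545}{369}$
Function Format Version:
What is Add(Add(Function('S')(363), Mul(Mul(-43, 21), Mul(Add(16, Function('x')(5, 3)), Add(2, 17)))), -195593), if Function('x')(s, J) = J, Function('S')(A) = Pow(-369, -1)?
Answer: Rational(-192461545, 369) ≈ -5.2158e+5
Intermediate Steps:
Function('S')(A) = Rational(-1, 369)
Add(Add(Function('S')(363), Mul(Mul(-43, 21), Mul(Add(16, Function('x')(5, 3)), Add(2, 17)))), -195593) = Add(Add(Rational(-1, 369), Mul(Mul(-43, 21), Mul(Add(16, 3), Add(2, 17)))), -195593) = Add(Add(Rational(-1, 369), Mul(-903, Mul(19, 19))), -195593) = Add(Add(Rational(-1, 369), Mul(-903, 361)), -195593) = Add(Add(Rational(-1, 369), -325983), -195593) = Add(Rational(-120287728, 369), -195593) = Rational(-192461545, 369)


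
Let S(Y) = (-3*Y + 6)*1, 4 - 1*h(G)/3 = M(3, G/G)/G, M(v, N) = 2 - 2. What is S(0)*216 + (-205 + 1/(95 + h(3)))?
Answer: 116738/107 ≈ 1091.0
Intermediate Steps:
M(v, N) = 0
h(G) = 12 (h(G) = 12 - 0/G = 12 - 3*0 = 12 + 0 = 12)
S(Y) = 6 - 3*Y (S(Y) = (6 - 3*Y)*1 = 6 - 3*Y)
S(0)*216 + (-205 + 1/(95 + h(3))) = (6 - 3*0)*216 + (-205 + 1/(95 + 12)) = (6 + 0)*216 + (-205 + 1/107) = 6*216 + (-205 + 1/107) = 1296 - 21934/107 = 116738/107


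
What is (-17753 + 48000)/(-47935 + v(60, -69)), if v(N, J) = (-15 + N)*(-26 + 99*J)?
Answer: -30247/356500 ≈ -0.084844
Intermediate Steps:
v(N, J) = (-26 + 99*J)*(-15 + N)
(-17753 + 48000)/(-47935 + v(60, -69)) = (-17753 + 48000)/(-47935 + (390 - 1485*(-69) - 26*60 + 99*(-69)*60)) = 30247/(-47935 + (390 + 102465 - 1560 - 409860)) = 30247/(-47935 - 308565) = 30247/(-356500) = 30247*(-1/356500) = -30247/356500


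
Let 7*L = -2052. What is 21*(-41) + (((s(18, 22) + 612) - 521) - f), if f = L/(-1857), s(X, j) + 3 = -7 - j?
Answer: -3475750/4333 ≈ -802.16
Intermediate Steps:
s(X, j) = -10 - j (s(X, j) = -3 + (-7 - j) = -10 - j)
L = -2052/7 (L = (1/7)*(-2052) = -2052/7 ≈ -293.14)
f = 684/4333 (f = -2052/7/(-1857) = -2052/7*(-1/1857) = 684/4333 ≈ 0.15786)
21*(-41) + (((s(18, 22) + 612) - 521) - f) = 21*(-41) + ((((-10 - 1*22) + 612) - 521) - 1*684/4333) = -861 + ((((-10 - 22) + 612) - 521) - 684/4333) = -861 + (((-32 + 612) - 521) - 684/4333) = -861 + ((580 - 521) - 684/4333) = -861 + (59 - 684/4333) = -861 + 254963/4333 = -3475750/4333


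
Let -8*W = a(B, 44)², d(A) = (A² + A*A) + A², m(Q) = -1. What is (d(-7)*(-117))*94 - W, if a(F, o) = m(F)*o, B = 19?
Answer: -1616464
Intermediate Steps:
d(A) = 3*A² (d(A) = (A² + A²) + A² = 2*A² + A² = 3*A²)
a(F, o) = -o
W = -242 (W = -(-1*44)²/8 = -⅛*(-44)² = -⅛*1936 = -242)
(d(-7)*(-117))*94 - W = ((3*(-7)²)*(-117))*94 - 1*(-242) = ((3*49)*(-117))*94 + 242 = (147*(-117))*94 + 242 = -17199*94 + 242 = -1616706 + 242 = -1616464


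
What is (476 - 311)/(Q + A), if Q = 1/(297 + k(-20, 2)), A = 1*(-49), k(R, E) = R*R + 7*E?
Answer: -117315/34838 ≈ -3.3674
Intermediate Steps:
k(R, E) = R² + 7*E
A = -49
Q = 1/711 (Q = 1/(297 + ((-20)² + 7*2)) = 1/(297 + (400 + 14)) = 1/(297 + 414) = 1/711 ≈ 0.0014065)
(476 - 311)/(Q + A) = (476 - 311)/(1/711 - 49) = 165/(-34838/711) = 165*(-711/34838) = -117315/34838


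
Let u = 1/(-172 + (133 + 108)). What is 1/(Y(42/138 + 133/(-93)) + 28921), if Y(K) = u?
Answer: 69/1995550 ≈ 3.4577e-5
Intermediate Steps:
u = 1/69 (u = 1/(-172 + 241) = 1/69 ≈ 0.014493)
Y(K) = 1/69
1/(Y(42/138 + 133/(-93)) + 28921) = 1/(1/69 + 28921) = 1/(1995550/69) = 69/1995550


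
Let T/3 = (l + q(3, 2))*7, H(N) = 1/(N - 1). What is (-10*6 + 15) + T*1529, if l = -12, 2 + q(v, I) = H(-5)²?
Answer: -5384149/12 ≈ -4.4868e+5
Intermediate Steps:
H(N) = 1/(-1 + N)
q(v, I) = -71/36 (q(v, I) = -2 + (1/(-1 - 5))² = -2 + (1/(-6))² = -2 + (-⅙)² = -2 + 1/36 = -71/36)
T = -3521/12 (T = 3*((-12 - 71/36)*7) = 3*(-503/36*7) = 3*(-3521/36) = -3521/12 ≈ -293.42)
(-10*6 + 15) + T*1529 = (-10*6 + 15) - 3521/12*1529 = (-60 + 15) - 5383609/12 = -45 - 5383609/12 = -5384149/12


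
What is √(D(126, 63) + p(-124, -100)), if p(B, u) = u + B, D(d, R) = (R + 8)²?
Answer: √4817 ≈ 69.405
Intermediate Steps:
D(d, R) = (8 + R)²
p(B, u) = B + u
√(D(126, 63) + p(-124, -100)) = √((8 + 63)² + (-124 - 100)) = √(71² - 224) = √(5041 - 224) = √4817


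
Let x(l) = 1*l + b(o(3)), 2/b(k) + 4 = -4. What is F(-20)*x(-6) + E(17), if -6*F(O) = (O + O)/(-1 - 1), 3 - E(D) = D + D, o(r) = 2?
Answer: -61/6 ≈ -10.167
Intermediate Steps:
b(k) = -¼ (b(k) = 2/(-4 - 4) = 2/(-8) = 2*(-⅛) = -¼)
x(l) = -¼ + l (x(l) = 1*l - ¼ = l - ¼ = -¼ + l)
E(D) = 3 - 2*D (E(D) = 3 - (D + D) = 3 - 2*D)
F(O) = O/6 (F(O) = -(O + O)/(6*(-1 - 1)) = -2*O/(6*(-2)) = -2*O*(-1)/(6*2) = -(-1)*O/6 = O/6)
F(-20)*x(-6) + E(17) = ((⅙)*(-20))*(-¼ - 6) + (3 - 2*17) = -10/3*(-25/4) + (3 - 34) = 125/6 - 31 = -61/6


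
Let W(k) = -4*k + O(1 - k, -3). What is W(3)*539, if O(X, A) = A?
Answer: -8085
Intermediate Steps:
W(k) = -3 - 4*k (W(k) = -4*k - 3 = -3 - 4*k)
W(3)*539 = (-3 - 4*3)*539 = (-3 - 12)*539 = -15*539 = -8085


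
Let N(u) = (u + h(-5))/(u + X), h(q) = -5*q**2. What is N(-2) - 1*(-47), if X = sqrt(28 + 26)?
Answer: 1048/25 - 381*sqrt(6)/50 ≈ 23.255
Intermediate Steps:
X = 3*sqrt(6) (X = sqrt(54) = 3*sqrt(6) ≈ 7.3485)
N(u) = (-125 + u)/(u + 3*sqrt(6)) (N(u) = (u - 5*(-5)**2)/(u + 3*sqrt(6)) = (u - 5*25)/(u + 3*sqrt(6)) = (u - 125)/(u + 3*sqrt(6)) = (-125 + u)/(u + 3*sqrt(6)))
N(-2) - 1*(-47) = (-125 - 2)/(-2 + 3*sqrt(6)) - 1*(-47) = -127/(-2 + 3*sqrt(6)) + 47 = 47 - 127/(-2 + 3*sqrt(6))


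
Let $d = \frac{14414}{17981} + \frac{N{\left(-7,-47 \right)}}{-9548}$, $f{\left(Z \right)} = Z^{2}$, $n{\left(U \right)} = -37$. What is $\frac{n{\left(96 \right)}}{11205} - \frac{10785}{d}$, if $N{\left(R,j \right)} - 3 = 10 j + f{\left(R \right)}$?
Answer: $- \frac{6985571220023}{547577145} \approx -12757.0$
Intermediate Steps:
$N{\left(R,j \right)} = 3 + R^{2} + 10 j$ ($N{\left(R,j \right)} = 3 + \left(10 j + R^{2}\right) = 3 + \left(R^{2} + 10 j\right) = 3 + R^{2} + 10 j$)
$d = \frac{6597315}{7803754}$ ($d = \frac{14414}{17981} + \frac{3 + \left(-7\right)^{2} + 10 \left(-47\right)}{-9548} = 14414 \cdot \frac{1}{17981} + \left(3 + 49 - 470\right) \left(- \frac{1}{9548}\right) = \frac{14414}{17981} - - \frac{19}{434} = \frac{14414}{17981} + \frac{19}{434} = \frac{6597315}{7803754} \approx 0.8454$)
$\frac{n{\left(96 \right)}}{11205} - \frac{10785}{d} = - \frac{37}{11205} - \frac{10785}{\frac{6597315}{7803754}} = \left(-37\right) \frac{1}{11205} - \frac{5610899126}{439821} = - \frac{37}{11205} - \frac{5610899126}{439821} = - \frac{6985571220023}{547577145}$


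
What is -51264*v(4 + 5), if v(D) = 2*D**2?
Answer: -8304768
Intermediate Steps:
-51264*v(4 + 5) = -102528*(4 + 5)**2 = -102528*9**2 = -102528*81 = -51264*162 = -8304768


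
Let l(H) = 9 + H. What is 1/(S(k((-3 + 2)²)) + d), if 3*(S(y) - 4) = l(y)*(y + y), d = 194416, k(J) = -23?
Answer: 3/583904 ≈ 5.1378e-6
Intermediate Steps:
S(y) = 4 + 2*y*(9 + y)/3 (S(y) = 4 + ((9 + y)*(y + y))/3 = 4 + ((9 + y)*(2*y))/3 = 4 + (2*y*(9 + y))/3 = 4 + 2*y*(9 + y)/3)
1/(S(k((-3 + 2)²)) + d) = 1/((4 + (⅔)*(-23)*(9 - 23)) + 194416) = 1/((4 + (⅔)*(-23)*(-14)) + 194416) = 1/((4 + 644/3) + 194416) = 1/(656/3 + 194416) = 1/(583904/3) = 3/583904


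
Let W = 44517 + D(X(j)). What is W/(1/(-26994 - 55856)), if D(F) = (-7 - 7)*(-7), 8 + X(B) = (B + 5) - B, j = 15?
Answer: -3696352750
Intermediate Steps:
X(B) = -3 (X(B) = -8 + ((B + 5) - B) = -8 + ((5 + B) - B) = -8 + 5 = -3)
D(F) = 98 (D(F) = -14*(-7) = 98)
W = 44615 (W = 44517 + 98 = 44615)
W/(1/(-26994 - 55856)) = 44615/(1/(-26994 - 55856)) = 44615/(1/(-82850)) = 44615/(-1/82850) = 44615*(-82850) = -3696352750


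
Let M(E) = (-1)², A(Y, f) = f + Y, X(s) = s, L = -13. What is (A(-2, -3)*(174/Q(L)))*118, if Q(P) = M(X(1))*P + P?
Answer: 51330/13 ≈ 3948.5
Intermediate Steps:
A(Y, f) = Y + f
M(E) = 1
Q(P) = 2*P (Q(P) = 1*P + P = P + P = 2*P)
(A(-2, -3)*(174/Q(L)))*118 = ((-2 - 3)*(174/((2*(-13)))))*118 = -870/(-26)*118 = -870*(-1)/26*118 = -5*(-87/13)*118 = (435/13)*118 = 51330/13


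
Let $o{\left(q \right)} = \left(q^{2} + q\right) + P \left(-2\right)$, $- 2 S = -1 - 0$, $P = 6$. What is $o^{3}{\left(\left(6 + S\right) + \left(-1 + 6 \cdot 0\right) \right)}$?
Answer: $\frac{857375}{64} \approx 13396.0$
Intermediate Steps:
$S = \frac{1}{2}$ ($S = - \frac{-1 - 0}{2} = - \frac{-1 + 0}{2} = \left(- \frac{1}{2}\right) \left(-1\right) = \frac{1}{2} \approx 0.5$)
$o{\left(q \right)} = -12 + q + q^{2}$ ($o{\left(q \right)} = \left(q^{2} + q\right) + 6 \left(-2\right) = \left(q + q^{2}\right) - 12 = -12 + q + q^{2}$)
$o^{3}{\left(\left(6 + S\right) + \left(-1 + 6 \cdot 0\right) \right)} = \left(-12 + \left(\left(6 + \frac{1}{2}\right) + \left(-1 + 6 \cdot 0\right)\right) + \left(\left(6 + \frac{1}{2}\right) + \left(-1 + 6 \cdot 0\right)\right)^{2}\right)^{3} = \left(-12 + \left(\frac{13}{2} + \left(-1 + 0\right)\right) + \left(\frac{13}{2} + \left(-1 + 0\right)\right)^{2}\right)^{3} = \left(-12 + \left(\frac{13}{2} - 1\right) + \left(\frac{13}{2} - 1\right)^{2}\right)^{3} = \left(-12 + \frac{11}{2} + \left(\frac{11}{2}\right)^{2}\right)^{3} = \left(-12 + \frac{11}{2} + \frac{121}{4}\right)^{3} = \left(\frac{95}{4}\right)^{3} = \frac{857375}{64}$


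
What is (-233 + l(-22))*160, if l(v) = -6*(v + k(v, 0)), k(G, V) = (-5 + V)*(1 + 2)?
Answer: -1760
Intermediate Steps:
k(G, V) = -15 + 3*V (k(G, V) = (-5 + V)*3 = -15 + 3*V)
l(v) = 90 - 6*v (l(v) = -6*(v + (-15 + 3*0)) = -6*(v + (-15 + 0)) = -6*(v - 15) = -6*(-15 + v) = 90 - 6*v)
(-233 + l(-22))*160 = (-233 + (90 - 6*(-22)))*160 = (-233 + (90 + 132))*160 = (-233 + 222)*160 = -11*160 = -1760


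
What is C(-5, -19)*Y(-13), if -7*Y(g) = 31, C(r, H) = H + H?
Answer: 1178/7 ≈ 168.29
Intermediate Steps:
C(r, H) = 2*H
Y(g) = -31/7 (Y(g) = -⅐*31 = -31/7)
C(-5, -19)*Y(-13) = (2*(-19))*(-31/7) = -38*(-31/7) = 1178/7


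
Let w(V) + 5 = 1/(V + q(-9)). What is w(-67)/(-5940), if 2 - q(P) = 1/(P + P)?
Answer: 533/631260 ≈ 0.00084434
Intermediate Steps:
q(P) = 2 - 1/(2*P) (q(P) = 2 - 1/(P + P) = 2 - 1/(2*P))
w(V) = -5 + 1/(37/18 + V) (w(V) = -5 + 1/(V + (2 - ½/(-9))) = -5 + 1/(V + (2 - ½*(-⅑))) = -5 + 1/(V + (2 + 1/18)) = -5 + 1/(V + 37/18) = -5 + 1/(37/18 + V))
w(-67)/(-5940) = ((-167 - 90*(-67))/(37 + 18*(-67)))/(-5940) = ((-167 + 6030)/(37 - 1206))*(-1/5940) = (5863/(-1169))*(-1/5940) = -1/1169*5863*(-1/5940) = -5863/1169*(-1/5940) = 533/631260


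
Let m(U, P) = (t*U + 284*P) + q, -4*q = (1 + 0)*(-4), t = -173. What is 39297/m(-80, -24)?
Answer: 39297/7025 ≈ 5.5939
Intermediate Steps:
q = 1 (q = -(1 + 0)*(-4)/4 = -(-4)/4 = -¼*(-4) = 1)
m(U, P) = 1 - 173*U + 284*P (m(U, P) = (-173*U + 284*P) + 1 = 1 - 173*U + 284*P)
39297/m(-80, -24) = 39297/(1 - 173*(-80) + 284*(-24)) = 39297/(1 + 13840 - 6816) = 39297/7025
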